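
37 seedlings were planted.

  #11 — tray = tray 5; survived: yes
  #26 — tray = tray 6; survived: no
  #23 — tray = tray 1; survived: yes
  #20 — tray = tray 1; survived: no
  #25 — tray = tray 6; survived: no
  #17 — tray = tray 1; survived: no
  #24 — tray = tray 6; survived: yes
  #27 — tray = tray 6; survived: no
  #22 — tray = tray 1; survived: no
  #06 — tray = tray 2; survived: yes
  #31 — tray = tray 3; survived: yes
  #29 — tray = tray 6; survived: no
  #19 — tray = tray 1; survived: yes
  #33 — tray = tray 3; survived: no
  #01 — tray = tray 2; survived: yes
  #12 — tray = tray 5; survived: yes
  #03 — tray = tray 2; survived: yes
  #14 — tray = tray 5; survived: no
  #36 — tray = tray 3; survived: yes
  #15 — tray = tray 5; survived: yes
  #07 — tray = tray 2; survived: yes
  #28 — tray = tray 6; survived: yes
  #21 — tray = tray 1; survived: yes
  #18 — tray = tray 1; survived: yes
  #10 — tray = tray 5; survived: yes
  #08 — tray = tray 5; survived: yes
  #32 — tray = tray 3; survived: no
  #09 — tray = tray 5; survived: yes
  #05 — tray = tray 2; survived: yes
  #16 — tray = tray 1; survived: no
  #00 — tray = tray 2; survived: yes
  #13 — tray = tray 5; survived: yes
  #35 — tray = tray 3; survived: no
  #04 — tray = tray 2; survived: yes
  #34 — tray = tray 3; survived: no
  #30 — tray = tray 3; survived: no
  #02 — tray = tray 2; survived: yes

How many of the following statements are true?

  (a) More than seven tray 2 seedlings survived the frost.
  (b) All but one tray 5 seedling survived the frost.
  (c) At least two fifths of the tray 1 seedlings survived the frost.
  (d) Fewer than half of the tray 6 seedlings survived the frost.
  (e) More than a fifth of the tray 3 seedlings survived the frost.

(a) tray 2: |A| = 8, |A ∩ B| = 8; needs |A ∩ B| > 7 — true.
(b) tray 5: |A| = 8, |A ∩ B| = 7; needs |A ∖ B| = 1 — true.
(c) tray 1: |A| = 8, |A ∩ B| = 4; needs |A ∩ B| / |A| ≥ 2/5 — true.
(d) tray 6: |A| = 6, |A ∩ B| = 2; needs |A ∩ B| < |A ∖ B| — true.
(e) tray 3: |A| = 7, |A ∩ B| = 2; needs |A ∩ B| / |A| > 1/5 — true.

5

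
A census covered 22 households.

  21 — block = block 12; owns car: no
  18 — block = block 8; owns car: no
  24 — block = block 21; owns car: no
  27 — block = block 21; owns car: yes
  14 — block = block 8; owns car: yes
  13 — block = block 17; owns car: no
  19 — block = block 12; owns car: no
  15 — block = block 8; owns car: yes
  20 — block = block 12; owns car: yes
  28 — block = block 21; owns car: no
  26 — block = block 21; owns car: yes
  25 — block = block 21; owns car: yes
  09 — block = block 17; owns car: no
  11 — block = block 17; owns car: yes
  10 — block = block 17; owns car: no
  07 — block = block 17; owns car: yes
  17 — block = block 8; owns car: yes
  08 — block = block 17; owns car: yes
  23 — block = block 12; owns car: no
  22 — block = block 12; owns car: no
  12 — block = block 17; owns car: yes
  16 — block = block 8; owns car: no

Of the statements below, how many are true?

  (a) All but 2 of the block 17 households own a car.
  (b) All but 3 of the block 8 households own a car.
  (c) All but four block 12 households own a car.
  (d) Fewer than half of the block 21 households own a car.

(a) block 17: |A| = 7, |A ∩ B| = 4; needs |A ∖ B| = 2 — false.
(b) block 8: |A| = 5, |A ∩ B| = 3; needs |A ∖ B| = 3 — false.
(c) block 12: |A| = 5, |A ∩ B| = 1; needs |A ∖ B| = 4 — true.
(d) block 21: |A| = 5, |A ∩ B| = 3; needs |A ∩ B| < |A ∖ B| — false.

1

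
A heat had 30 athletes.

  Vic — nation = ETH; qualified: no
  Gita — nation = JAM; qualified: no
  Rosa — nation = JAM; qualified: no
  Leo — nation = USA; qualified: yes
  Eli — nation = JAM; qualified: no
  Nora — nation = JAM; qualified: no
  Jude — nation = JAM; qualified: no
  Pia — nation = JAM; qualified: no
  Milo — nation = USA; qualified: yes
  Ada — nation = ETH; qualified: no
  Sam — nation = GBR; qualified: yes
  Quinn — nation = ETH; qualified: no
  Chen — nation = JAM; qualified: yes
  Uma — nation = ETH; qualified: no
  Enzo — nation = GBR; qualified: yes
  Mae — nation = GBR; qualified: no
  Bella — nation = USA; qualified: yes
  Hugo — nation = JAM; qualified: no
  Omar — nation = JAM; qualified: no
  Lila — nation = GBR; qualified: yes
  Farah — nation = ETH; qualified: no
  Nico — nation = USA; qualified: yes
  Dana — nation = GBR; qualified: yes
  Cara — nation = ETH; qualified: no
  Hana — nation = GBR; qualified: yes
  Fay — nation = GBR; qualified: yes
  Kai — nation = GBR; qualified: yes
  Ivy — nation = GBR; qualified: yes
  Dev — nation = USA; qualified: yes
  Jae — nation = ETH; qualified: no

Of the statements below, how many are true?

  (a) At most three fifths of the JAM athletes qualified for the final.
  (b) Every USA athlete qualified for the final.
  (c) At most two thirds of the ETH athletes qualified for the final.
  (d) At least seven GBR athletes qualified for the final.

4

(a) JAM: |A| = 9, |A ∩ B| = 1; needs |A ∩ B| / |A| ≤ 3/5 — true.
(b) USA: |A| = 5, |A ∩ B| = 5; needs A ⊆ B, i.e. every element of A is in B (|A ∖ B| = 0) — true.
(c) ETH: |A| = 7, |A ∩ B| = 0; needs |A ∩ B| / |A| ≤ 2/3 — true.
(d) GBR: |A| = 9, |A ∩ B| = 8; needs |A ∩ B| ≥ 7 — true.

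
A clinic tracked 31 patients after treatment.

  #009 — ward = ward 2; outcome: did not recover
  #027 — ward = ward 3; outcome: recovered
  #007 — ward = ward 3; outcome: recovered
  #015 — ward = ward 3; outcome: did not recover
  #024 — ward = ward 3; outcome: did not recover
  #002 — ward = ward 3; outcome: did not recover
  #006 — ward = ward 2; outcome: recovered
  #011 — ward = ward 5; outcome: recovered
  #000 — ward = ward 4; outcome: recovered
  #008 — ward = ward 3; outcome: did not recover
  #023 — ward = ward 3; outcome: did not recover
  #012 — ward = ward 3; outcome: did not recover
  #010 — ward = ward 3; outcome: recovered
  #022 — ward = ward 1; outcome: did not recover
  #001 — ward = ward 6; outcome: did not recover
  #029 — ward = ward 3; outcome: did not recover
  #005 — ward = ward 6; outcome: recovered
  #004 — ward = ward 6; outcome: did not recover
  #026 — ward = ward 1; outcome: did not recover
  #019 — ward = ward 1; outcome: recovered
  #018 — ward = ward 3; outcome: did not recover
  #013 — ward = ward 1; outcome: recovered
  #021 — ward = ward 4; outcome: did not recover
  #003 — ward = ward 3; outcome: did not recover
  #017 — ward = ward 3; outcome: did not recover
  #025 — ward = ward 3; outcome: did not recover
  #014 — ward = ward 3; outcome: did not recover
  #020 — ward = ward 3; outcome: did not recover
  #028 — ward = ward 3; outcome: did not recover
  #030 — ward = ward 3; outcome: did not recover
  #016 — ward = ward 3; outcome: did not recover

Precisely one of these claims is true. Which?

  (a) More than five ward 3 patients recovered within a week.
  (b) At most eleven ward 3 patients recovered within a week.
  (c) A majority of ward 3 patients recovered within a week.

|A| = 19, |A ∩ B| = 3, |A ∖ B| = 16.
(a) requires |A ∩ B| > 5: false.
(b) requires |A ∩ B| ≤ 11: true.
(c) requires |A ∩ B| > |A ∖ B|: false.

(b)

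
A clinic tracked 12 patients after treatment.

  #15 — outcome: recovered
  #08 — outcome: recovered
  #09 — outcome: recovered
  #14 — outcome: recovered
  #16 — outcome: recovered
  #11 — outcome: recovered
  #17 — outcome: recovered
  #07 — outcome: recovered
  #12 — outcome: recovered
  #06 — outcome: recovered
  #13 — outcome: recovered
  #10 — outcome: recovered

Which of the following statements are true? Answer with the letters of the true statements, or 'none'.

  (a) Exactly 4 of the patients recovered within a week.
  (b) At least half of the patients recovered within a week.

|A| = 12, |A ∩ B| = 12, |A ∖ B| = 0.
(a) |A ∩ B| = 4: fails.
(b) |A ∩ B| ≥ |A ∖ B|: holds.

(b)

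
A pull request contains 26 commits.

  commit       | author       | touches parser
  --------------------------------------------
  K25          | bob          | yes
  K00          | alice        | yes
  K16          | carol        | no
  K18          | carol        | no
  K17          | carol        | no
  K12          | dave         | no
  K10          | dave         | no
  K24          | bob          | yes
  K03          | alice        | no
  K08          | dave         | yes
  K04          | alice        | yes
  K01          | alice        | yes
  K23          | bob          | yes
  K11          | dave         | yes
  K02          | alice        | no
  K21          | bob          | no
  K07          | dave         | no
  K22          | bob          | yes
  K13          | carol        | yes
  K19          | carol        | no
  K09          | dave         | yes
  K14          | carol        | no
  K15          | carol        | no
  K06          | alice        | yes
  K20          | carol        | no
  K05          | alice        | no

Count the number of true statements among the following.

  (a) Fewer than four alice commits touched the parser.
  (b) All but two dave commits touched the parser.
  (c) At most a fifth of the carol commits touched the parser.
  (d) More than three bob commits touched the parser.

2

(a) alice: |A| = 7, |A ∩ B| = 4; needs |A ∩ B| < 4 — false.
(b) dave: |A| = 6, |A ∩ B| = 3; needs |A ∖ B| = 2 — false.
(c) carol: |A| = 8, |A ∩ B| = 1; needs |A ∩ B| / |A| ≤ 1/5 — true.
(d) bob: |A| = 5, |A ∩ B| = 4; needs |A ∩ B| > 3 — true.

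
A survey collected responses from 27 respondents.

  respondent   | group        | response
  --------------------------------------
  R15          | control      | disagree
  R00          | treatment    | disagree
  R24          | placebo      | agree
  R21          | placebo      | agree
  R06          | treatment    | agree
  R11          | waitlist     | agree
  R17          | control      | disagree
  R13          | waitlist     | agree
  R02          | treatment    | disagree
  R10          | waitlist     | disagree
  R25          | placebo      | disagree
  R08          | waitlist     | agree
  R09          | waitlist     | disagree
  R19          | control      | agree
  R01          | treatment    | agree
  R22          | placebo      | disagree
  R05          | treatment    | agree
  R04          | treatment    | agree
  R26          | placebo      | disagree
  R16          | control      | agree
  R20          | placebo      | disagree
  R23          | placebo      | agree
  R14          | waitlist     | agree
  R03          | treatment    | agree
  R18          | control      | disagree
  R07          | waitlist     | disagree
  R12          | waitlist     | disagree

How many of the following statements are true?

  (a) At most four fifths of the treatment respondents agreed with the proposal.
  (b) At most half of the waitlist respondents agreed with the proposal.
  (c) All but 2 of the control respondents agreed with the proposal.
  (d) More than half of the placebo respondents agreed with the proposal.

2

(a) treatment: |A| = 7, |A ∩ B| = 5; needs |A ∩ B| / |A| ≤ 4/5 — true.
(b) waitlist: |A| = 8, |A ∩ B| = 4; needs |A ∩ B| ≤ |A ∖ B| — true.
(c) control: |A| = 5, |A ∩ B| = 2; needs |A ∖ B| = 2 — false.
(d) placebo: |A| = 7, |A ∩ B| = 3; needs |A ∩ B| > |A ∖ B| — false.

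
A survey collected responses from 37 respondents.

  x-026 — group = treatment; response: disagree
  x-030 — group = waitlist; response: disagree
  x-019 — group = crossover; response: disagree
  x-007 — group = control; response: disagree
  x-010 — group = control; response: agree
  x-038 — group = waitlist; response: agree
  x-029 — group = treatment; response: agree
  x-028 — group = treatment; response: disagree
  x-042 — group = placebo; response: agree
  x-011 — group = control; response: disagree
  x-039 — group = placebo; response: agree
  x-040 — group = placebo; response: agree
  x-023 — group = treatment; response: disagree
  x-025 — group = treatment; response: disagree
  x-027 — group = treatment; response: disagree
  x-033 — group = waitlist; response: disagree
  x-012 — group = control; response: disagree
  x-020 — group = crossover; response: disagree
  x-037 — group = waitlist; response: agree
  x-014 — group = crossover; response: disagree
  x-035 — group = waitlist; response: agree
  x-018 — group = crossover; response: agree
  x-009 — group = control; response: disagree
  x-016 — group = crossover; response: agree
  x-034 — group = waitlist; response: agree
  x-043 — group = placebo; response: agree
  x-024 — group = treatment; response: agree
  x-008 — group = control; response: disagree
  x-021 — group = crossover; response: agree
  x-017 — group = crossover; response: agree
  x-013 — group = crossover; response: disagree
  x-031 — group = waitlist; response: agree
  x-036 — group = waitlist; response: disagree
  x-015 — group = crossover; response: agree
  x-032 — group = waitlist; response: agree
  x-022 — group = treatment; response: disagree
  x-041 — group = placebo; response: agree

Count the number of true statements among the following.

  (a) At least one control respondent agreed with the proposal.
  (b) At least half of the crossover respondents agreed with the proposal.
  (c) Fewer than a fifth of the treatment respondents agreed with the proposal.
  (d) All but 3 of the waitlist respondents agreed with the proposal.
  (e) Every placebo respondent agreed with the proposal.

4

(a) control: |A| = 6, |A ∩ B| = 1; needs A ∩ B ≠ ∅ (|A ∩ B| ≥ 1) — true.
(b) crossover: |A| = 9, |A ∩ B| = 5; needs |A ∩ B| ≥ |A ∖ B| — true.
(c) treatment: |A| = 8, |A ∩ B| = 2; needs |A ∩ B| / |A| < 1/5 — false.
(d) waitlist: |A| = 9, |A ∩ B| = 6; needs |A ∖ B| = 3 — true.
(e) placebo: |A| = 5, |A ∩ B| = 5; needs A ⊆ B, i.e. every element of A is in B (|A ∖ B| = 0) — true.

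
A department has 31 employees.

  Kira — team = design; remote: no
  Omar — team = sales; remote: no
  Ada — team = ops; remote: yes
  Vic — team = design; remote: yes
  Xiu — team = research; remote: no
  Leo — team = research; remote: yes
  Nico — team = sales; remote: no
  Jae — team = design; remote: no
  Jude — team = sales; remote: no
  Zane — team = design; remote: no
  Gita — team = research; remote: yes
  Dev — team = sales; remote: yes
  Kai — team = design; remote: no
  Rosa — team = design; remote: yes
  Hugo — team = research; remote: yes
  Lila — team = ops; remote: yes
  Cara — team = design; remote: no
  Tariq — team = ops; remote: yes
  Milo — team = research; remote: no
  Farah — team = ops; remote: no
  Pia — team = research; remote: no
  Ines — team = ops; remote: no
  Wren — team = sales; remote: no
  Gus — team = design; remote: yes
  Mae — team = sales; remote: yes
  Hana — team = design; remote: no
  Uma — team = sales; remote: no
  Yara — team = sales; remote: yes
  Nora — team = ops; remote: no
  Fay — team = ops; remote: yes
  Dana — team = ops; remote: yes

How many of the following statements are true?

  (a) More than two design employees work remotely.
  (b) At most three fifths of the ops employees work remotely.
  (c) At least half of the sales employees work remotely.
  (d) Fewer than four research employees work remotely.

(a) design: |A| = 9, |A ∩ B| = 3; needs |A ∩ B| > 2 — true.
(b) ops: |A| = 8, |A ∩ B| = 5; needs |A ∩ B| / |A| ≤ 3/5 — false.
(c) sales: |A| = 8, |A ∩ B| = 3; needs |A ∩ B| ≥ |A ∖ B| — false.
(d) research: |A| = 6, |A ∩ B| = 3; needs |A ∩ B| < 4 — true.

2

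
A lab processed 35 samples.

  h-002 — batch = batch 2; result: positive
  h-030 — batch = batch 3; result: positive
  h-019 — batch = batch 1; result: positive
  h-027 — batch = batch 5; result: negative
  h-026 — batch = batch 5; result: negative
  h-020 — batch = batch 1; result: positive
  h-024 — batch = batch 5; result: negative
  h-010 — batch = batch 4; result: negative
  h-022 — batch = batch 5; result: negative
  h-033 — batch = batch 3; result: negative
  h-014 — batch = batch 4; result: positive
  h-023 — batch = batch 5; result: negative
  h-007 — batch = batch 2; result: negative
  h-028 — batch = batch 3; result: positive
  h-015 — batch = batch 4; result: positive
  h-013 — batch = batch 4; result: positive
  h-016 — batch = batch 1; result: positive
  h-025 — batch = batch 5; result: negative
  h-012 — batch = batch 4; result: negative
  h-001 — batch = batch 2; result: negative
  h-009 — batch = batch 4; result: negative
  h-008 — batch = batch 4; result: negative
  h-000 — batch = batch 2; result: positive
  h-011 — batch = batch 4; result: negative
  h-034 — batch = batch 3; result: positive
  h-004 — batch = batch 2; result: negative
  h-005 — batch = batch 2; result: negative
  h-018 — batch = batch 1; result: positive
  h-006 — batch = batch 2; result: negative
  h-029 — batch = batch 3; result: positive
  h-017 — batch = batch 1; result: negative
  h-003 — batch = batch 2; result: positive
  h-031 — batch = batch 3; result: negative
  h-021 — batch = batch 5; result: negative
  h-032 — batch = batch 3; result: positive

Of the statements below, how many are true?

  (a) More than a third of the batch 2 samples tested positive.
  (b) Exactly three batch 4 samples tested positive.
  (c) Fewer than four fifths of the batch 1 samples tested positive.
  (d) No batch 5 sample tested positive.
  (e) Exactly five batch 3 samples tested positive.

(a) batch 2: |A| = 8, |A ∩ B| = 3; needs |A ∩ B| / |A| > 1/3 — true.
(b) batch 4: |A| = 8, |A ∩ B| = 3; needs |A ∩ B| = 3 — true.
(c) batch 1: |A| = 5, |A ∩ B| = 4; needs |A ∩ B| / |A| < 4/5 — false.
(d) batch 5: |A| = 7, |A ∩ B| = 0; needs A ∩ B = ∅ (|A ∩ B| = 0) — true.
(e) batch 3: |A| = 7, |A ∩ B| = 5; needs |A ∩ B| = 5 — true.

4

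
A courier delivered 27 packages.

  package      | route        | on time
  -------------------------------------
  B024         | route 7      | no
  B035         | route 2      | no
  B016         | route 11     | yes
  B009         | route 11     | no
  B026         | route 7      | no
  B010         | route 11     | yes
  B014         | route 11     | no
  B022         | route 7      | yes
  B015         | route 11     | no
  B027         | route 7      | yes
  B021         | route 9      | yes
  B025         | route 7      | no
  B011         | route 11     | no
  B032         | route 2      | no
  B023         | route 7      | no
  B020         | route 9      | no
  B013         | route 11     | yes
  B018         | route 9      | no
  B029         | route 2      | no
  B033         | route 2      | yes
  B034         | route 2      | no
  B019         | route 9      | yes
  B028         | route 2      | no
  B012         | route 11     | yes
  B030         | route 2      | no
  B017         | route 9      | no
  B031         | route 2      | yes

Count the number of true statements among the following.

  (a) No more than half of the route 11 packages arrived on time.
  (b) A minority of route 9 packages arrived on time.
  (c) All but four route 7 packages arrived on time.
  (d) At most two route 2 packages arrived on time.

(a) route 11: |A| = 8, |A ∩ B| = 4; needs |A ∩ B| ≤ |A ∖ B| — true.
(b) route 9: |A| = 5, |A ∩ B| = 2; needs |A ∩ B| < |A ∖ B| — true.
(c) route 7: |A| = 6, |A ∩ B| = 2; needs |A ∖ B| = 4 — true.
(d) route 2: |A| = 8, |A ∩ B| = 2; needs |A ∩ B| ≤ 2 — true.

4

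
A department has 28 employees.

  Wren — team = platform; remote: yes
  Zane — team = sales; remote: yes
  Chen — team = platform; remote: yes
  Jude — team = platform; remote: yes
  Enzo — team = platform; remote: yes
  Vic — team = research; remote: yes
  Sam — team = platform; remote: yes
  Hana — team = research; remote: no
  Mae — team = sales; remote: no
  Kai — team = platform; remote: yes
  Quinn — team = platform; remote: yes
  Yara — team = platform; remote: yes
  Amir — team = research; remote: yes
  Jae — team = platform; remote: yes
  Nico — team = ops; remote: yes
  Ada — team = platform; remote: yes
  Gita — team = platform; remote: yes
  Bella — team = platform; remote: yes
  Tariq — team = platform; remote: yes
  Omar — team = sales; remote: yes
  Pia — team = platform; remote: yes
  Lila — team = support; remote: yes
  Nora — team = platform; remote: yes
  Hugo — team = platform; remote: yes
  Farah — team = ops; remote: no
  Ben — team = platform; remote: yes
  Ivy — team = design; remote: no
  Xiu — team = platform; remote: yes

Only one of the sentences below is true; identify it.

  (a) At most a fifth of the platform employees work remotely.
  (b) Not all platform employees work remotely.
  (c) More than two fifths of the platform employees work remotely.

|A| = 18, |A ∩ B| = 18, |A ∖ B| = 0.
(a) requires |A ∩ B| / |A| ≤ 1/5: false.
(b) requires A ⊄ B (|A ∖ B| ≥ 1): false.
(c) requires |A ∩ B| / |A| > 2/5: true.

(c)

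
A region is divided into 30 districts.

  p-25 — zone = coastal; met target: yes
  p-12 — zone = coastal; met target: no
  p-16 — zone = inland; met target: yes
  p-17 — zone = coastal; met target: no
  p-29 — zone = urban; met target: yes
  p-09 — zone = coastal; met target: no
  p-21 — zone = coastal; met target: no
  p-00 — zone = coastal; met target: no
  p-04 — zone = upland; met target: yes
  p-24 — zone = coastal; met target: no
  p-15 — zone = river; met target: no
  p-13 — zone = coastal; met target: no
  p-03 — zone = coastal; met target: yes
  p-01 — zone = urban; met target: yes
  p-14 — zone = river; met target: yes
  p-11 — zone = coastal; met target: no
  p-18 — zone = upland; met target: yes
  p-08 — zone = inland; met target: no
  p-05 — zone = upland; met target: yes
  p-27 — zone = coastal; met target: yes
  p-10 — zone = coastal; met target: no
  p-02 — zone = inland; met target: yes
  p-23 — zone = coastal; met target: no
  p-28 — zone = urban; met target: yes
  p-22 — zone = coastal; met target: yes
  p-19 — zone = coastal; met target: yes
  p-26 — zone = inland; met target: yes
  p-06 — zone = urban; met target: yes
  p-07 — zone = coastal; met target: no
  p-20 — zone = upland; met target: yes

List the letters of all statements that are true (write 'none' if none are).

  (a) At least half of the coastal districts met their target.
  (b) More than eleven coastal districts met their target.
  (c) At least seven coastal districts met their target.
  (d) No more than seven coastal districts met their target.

|A| = 16, |A ∩ B| = 5, |A ∖ B| = 11.
(a) |A ∩ B| ≥ |A ∖ B|: fails.
(b) |A ∩ B| > 11: fails.
(c) |A ∩ B| ≥ 7: fails.
(d) |A ∩ B| ≤ 7: holds.

(d)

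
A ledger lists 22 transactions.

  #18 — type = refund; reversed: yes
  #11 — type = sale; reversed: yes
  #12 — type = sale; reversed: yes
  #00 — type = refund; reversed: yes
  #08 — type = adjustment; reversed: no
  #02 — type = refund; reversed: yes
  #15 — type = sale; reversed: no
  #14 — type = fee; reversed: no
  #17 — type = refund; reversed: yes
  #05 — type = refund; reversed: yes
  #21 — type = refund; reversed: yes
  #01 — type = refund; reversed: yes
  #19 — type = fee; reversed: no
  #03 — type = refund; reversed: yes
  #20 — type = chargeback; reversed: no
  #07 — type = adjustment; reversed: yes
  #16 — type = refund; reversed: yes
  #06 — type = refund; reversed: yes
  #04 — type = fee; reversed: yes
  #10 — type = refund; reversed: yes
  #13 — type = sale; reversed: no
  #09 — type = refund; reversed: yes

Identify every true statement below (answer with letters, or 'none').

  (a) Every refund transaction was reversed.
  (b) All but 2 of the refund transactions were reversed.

|A| = 12, |A ∩ B| = 12, |A ∖ B| = 0.
(a) A ⊆ B, i.e. every element of A is in B (|A ∖ B| = 0): holds.
(b) |A ∖ B| = 2: fails.

(a)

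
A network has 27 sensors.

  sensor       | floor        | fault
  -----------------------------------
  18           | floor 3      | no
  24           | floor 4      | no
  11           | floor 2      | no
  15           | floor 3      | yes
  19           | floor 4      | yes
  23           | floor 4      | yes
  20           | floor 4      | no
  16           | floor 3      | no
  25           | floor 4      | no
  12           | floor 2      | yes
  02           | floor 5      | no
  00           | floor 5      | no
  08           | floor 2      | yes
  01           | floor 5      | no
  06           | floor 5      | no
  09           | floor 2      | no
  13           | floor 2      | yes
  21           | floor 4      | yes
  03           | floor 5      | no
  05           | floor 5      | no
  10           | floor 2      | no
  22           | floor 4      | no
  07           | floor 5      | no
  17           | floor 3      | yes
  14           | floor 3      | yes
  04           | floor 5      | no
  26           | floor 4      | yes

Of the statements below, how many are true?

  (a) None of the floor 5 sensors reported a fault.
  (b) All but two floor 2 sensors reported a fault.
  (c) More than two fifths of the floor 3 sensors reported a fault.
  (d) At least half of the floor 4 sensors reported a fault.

(a) floor 5: |A| = 8, |A ∩ B| = 0; needs A ∩ B = ∅ (|A ∩ B| = 0) — true.
(b) floor 2: |A| = 6, |A ∩ B| = 3; needs |A ∖ B| = 2 — false.
(c) floor 3: |A| = 5, |A ∩ B| = 3; needs |A ∩ B| / |A| > 2/5 — true.
(d) floor 4: |A| = 8, |A ∩ B| = 4; needs |A ∩ B| ≥ |A ∖ B| — true.

3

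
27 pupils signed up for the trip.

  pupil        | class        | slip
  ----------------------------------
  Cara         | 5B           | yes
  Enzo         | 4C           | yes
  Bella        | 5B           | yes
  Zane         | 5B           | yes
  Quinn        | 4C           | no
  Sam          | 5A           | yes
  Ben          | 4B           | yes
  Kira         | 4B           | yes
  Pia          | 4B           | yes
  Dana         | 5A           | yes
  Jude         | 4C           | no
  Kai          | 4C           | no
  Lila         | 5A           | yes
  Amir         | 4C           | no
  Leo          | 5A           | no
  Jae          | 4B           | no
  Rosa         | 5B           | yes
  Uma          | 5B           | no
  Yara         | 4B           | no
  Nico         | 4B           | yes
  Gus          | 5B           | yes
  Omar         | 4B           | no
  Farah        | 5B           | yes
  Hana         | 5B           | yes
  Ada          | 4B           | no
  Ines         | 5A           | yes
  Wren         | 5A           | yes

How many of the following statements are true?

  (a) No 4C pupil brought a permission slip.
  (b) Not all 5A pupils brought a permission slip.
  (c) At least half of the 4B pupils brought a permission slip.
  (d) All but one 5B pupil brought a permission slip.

3

(a) 4C: |A| = 5, |A ∩ B| = 1; needs A ∩ B = ∅ (|A ∩ B| = 0) — false.
(b) 5A: |A| = 6, |A ∩ B| = 5; needs A ⊄ B (|A ∖ B| ≥ 1) — true.
(c) 4B: |A| = 8, |A ∩ B| = 4; needs |A ∩ B| ≥ |A ∖ B| — true.
(d) 5B: |A| = 8, |A ∩ B| = 7; needs |A ∖ B| = 1 — true.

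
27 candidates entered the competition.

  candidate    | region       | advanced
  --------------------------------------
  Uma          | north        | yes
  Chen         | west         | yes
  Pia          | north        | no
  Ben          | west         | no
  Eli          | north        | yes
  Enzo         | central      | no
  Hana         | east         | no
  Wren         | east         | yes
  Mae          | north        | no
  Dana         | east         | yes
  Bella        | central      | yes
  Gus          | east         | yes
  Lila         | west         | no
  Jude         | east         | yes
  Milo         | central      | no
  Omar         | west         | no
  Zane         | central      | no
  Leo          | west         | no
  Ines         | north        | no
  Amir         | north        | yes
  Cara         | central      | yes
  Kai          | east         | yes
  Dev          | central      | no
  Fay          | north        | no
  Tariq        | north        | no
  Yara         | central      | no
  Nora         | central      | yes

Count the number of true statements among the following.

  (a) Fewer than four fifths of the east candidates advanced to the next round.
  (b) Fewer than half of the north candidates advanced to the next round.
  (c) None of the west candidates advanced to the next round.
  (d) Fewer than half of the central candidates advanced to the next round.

2

(a) east: |A| = 6, |A ∩ B| = 5; needs |A ∩ B| / |A| < 4/5 — false.
(b) north: |A| = 8, |A ∩ B| = 3; needs |A ∩ B| < |A ∖ B| — true.
(c) west: |A| = 5, |A ∩ B| = 1; needs A ∩ B = ∅ (|A ∩ B| = 0) — false.
(d) central: |A| = 8, |A ∩ B| = 3; needs |A ∩ B| < |A ∖ B| — true.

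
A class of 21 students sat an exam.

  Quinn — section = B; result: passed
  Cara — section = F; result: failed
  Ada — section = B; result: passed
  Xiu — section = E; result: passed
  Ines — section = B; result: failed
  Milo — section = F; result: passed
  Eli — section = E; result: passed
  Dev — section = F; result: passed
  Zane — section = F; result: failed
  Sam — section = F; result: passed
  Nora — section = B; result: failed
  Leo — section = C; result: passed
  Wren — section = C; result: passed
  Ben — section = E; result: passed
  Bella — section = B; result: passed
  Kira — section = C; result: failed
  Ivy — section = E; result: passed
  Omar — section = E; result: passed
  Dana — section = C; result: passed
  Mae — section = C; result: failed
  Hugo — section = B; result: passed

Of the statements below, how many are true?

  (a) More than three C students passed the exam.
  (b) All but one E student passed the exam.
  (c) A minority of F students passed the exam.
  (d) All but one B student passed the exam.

0

(a) C: |A| = 5, |A ∩ B| = 3; needs |A ∩ B| > 3 — false.
(b) E: |A| = 5, |A ∩ B| = 5; needs |A ∖ B| = 1 — false.
(c) F: |A| = 5, |A ∩ B| = 3; needs |A ∩ B| < |A ∖ B| — false.
(d) B: |A| = 6, |A ∩ B| = 4; needs |A ∖ B| = 1 — false.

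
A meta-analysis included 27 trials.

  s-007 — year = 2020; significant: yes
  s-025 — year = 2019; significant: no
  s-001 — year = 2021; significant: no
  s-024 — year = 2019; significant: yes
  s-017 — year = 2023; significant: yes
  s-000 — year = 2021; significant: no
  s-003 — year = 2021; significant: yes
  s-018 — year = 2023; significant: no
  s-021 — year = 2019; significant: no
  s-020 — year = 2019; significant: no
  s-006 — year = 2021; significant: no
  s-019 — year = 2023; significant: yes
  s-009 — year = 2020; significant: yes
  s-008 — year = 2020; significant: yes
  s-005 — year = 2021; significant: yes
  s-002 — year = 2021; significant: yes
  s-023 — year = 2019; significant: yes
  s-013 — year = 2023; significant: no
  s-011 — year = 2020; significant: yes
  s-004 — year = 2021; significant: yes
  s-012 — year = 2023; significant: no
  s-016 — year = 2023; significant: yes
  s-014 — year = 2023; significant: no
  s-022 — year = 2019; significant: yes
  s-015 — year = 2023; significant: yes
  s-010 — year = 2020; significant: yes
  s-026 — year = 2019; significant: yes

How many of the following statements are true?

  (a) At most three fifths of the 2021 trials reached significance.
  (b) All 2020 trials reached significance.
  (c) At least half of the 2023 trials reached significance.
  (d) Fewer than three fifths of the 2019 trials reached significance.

(a) 2021: |A| = 7, |A ∩ B| = 4; needs |A ∩ B| / |A| ≤ 3/5 — true.
(b) 2020: |A| = 5, |A ∩ B| = 5; needs A ⊆ B, i.e. every element of A is in B (|A ∖ B| = 0) — true.
(c) 2023: |A| = 8, |A ∩ B| = 4; needs |A ∩ B| ≥ |A ∖ B| — true.
(d) 2019: |A| = 7, |A ∩ B| = 4; needs |A ∩ B| / |A| < 3/5 — true.

4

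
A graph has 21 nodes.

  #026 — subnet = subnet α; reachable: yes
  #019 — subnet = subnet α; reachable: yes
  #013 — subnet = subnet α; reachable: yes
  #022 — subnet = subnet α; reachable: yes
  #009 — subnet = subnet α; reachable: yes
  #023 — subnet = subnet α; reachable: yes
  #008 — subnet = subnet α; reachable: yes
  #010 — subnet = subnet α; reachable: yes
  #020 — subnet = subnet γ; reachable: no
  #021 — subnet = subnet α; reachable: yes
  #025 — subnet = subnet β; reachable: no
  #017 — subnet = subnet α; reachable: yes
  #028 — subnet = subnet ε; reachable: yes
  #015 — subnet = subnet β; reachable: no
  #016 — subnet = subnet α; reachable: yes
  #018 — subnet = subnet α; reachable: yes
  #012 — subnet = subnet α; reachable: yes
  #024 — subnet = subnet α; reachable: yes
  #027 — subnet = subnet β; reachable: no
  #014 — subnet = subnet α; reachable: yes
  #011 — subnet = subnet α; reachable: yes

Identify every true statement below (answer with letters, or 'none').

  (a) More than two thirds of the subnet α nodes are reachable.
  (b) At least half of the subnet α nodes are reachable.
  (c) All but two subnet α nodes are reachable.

(a), (b)

|A| = 16, |A ∩ B| = 16, |A ∖ B| = 0.
(a) |A ∩ B| / |A| > 2/3: holds.
(b) |A ∩ B| ≥ |A ∖ B|: holds.
(c) |A ∖ B| = 2: fails.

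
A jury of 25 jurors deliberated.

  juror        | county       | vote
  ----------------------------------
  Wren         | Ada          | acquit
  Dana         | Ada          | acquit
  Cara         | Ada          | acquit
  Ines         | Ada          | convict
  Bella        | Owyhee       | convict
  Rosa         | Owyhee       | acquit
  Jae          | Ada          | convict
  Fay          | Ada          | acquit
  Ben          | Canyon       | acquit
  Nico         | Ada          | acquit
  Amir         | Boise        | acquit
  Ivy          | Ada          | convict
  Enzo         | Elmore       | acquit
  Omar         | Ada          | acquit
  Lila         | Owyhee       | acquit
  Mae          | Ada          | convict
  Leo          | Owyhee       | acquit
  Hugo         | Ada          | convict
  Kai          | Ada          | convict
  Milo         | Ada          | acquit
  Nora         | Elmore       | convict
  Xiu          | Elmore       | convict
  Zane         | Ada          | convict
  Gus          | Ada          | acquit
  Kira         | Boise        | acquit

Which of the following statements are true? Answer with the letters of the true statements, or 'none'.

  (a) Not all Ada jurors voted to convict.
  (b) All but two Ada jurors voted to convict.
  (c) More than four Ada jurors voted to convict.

(a), (c)

|A| = 15, |A ∩ B| = 7, |A ∖ B| = 8.
(a) A ⊄ B (|A ∖ B| ≥ 1): holds.
(b) |A ∖ B| = 2: fails.
(c) |A ∩ B| > 4: holds.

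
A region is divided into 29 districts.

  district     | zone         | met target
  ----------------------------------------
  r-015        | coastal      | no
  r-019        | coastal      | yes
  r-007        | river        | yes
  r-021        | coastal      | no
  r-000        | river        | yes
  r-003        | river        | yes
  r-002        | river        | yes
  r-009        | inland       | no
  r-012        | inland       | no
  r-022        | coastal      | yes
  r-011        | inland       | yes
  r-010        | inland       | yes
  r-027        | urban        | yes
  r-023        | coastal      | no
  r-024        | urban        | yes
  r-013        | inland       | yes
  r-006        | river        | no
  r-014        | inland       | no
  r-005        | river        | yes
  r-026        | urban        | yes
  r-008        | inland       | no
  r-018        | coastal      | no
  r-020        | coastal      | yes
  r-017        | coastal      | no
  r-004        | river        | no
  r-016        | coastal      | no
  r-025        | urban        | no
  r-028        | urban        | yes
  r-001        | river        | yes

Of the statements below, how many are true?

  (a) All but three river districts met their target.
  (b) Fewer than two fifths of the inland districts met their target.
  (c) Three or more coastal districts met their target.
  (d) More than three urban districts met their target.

2

(a) river: |A| = 8, |A ∩ B| = 6; needs |A ∖ B| = 3 — false.
(b) inland: |A| = 7, |A ∩ B| = 3; needs |A ∩ B| / |A| < 2/5 — false.
(c) coastal: |A| = 9, |A ∩ B| = 3; needs |A ∩ B| ≥ 3 — true.
(d) urban: |A| = 5, |A ∩ B| = 4; needs |A ∩ B| > 3 — true.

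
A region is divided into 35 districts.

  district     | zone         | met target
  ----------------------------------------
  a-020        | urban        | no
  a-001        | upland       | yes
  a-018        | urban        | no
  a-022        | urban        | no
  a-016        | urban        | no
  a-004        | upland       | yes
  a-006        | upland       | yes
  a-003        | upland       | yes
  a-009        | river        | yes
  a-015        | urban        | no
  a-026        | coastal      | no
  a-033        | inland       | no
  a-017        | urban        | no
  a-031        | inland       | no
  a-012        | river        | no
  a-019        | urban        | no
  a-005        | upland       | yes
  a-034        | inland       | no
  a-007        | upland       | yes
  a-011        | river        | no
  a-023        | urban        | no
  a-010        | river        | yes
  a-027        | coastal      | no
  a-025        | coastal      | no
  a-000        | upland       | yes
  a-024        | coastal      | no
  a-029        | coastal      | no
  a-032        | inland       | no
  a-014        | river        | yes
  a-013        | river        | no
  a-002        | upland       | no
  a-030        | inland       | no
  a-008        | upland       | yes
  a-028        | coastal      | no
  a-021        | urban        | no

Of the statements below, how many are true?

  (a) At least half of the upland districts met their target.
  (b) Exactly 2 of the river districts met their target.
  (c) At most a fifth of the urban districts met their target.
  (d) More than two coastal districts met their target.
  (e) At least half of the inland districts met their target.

(a) upland: |A| = 9, |A ∩ B| = 8; needs |A ∩ B| ≥ |A ∖ B| — true.
(b) river: |A| = 6, |A ∩ B| = 3; needs |A ∩ B| = 2 — false.
(c) urban: |A| = 9, |A ∩ B| = 0; needs |A ∩ B| / |A| ≤ 1/5 — true.
(d) coastal: |A| = 6, |A ∩ B| = 0; needs |A ∩ B| > 2 — false.
(e) inland: |A| = 5, |A ∩ B| = 0; needs |A ∩ B| ≥ |A ∖ B| — false.

2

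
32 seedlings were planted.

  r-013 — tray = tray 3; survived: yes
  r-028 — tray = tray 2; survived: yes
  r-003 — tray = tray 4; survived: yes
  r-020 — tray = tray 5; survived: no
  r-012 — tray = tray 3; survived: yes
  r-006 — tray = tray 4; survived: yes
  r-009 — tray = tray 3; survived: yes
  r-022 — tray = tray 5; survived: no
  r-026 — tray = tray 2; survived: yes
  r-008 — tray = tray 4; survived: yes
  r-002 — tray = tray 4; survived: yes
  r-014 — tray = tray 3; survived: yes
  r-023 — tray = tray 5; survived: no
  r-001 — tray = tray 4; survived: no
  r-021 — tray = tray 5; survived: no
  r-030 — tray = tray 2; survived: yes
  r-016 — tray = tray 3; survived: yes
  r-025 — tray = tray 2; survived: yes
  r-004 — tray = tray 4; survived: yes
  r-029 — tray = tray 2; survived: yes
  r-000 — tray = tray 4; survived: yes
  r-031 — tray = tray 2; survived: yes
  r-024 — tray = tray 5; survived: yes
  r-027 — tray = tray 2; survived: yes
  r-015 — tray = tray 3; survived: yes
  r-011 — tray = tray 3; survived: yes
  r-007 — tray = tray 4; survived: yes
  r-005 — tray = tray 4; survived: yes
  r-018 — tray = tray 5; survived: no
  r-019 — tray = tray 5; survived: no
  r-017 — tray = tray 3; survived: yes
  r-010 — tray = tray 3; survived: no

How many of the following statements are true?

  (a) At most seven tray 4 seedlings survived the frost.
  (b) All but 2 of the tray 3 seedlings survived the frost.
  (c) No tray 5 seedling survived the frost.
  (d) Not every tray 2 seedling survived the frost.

(a) tray 4: |A| = 9, |A ∩ B| = 8; needs |A ∩ B| ≤ 7 — false.
(b) tray 3: |A| = 9, |A ∩ B| = 8; needs |A ∖ B| = 2 — false.
(c) tray 5: |A| = 7, |A ∩ B| = 1; needs A ∩ B = ∅ (|A ∩ B| = 0) — false.
(d) tray 2: |A| = 7, |A ∩ B| = 7; needs A ⊄ B (|A ∖ B| ≥ 1) — false.

0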